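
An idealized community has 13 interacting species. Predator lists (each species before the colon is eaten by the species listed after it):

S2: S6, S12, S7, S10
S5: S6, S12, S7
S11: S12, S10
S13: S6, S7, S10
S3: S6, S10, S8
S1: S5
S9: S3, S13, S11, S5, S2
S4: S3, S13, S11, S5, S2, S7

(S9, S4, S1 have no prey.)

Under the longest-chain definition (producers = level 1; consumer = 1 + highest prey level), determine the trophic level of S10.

S9 is a producer → level 1.
S3 eats S9 (level 1); other prey at levels: S4 1 → level 2.
S10 eats S3 (level 2); other prey at levels: S13 2, S11 2, S2 2 → level 3.

Trophic level 3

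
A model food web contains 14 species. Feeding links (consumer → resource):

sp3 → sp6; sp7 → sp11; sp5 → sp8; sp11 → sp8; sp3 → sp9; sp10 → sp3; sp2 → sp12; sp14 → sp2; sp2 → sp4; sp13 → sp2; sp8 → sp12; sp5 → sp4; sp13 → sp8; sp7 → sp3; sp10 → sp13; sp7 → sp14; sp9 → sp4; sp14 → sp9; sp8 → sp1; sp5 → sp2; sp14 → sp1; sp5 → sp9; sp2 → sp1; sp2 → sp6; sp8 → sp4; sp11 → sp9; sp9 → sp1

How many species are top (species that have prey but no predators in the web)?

Top species (has prey, but nothing eats it): sp5, sp7, sp10.
Count: 3.

3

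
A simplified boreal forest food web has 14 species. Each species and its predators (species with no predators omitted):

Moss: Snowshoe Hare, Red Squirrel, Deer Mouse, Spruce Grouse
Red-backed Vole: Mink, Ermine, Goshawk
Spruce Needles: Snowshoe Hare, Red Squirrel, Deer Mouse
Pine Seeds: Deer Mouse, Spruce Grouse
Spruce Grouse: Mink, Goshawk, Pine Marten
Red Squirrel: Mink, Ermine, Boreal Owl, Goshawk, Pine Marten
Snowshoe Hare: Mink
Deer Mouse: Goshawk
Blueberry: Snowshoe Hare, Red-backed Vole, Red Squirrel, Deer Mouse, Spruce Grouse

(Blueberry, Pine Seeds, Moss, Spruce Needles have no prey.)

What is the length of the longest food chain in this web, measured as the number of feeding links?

2 links

One longest chain: Blueberry → Spruce Grouse → Mink.
It has 3 species and 2 links.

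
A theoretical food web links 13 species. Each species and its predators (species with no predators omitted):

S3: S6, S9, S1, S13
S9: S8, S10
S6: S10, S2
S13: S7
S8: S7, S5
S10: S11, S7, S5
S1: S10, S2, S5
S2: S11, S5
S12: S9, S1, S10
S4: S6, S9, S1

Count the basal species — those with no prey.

Basal species (no prey listed): S3, S12, S4.
Count: 3.

3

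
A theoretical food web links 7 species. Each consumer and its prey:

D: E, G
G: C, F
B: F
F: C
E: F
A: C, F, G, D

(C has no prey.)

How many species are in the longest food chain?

5 species

One longest chain: C → F → E → D → A.
It has 5 species and 4 links.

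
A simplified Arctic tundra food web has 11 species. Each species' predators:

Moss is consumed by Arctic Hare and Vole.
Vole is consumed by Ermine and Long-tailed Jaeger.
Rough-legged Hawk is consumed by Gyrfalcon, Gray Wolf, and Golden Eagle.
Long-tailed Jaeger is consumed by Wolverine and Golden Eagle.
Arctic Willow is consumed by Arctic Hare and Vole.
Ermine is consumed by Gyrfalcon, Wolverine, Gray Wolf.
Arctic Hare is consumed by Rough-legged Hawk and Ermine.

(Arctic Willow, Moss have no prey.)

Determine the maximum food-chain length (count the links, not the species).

One longest chain: Arctic Willow → Vole → Long-tailed Jaeger → Golden Eagle.
It has 4 species and 3 links.

3 links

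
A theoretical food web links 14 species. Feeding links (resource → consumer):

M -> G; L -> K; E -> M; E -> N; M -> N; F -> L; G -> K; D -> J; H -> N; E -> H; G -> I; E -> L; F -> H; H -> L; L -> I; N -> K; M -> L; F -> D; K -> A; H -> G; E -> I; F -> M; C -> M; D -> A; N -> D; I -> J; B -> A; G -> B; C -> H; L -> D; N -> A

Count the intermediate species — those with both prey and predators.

Intermediate species (has both prey and predators): H, M, N, L, G, B, K, I, D.
Count: 9.

9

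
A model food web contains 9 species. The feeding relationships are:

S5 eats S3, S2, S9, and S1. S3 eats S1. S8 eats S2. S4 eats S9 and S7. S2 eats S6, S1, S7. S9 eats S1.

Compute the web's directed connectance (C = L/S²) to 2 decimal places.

The web has S = 9 species and L = 12 feeding links.
C = L / S² = 12 / 81 = 0.1481 ≈ 0.15.

C = 0.15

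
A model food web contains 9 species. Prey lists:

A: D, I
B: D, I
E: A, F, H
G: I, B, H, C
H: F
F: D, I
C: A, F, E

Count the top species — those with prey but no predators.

1

Top species (has prey, but nothing eats it): G.
Count: 1.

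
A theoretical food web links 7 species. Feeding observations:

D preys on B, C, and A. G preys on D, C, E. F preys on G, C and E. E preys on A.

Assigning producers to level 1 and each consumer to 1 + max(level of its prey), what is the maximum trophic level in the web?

Producers (level 1): A, C, B.
A → D → G → F gives F level 4.
No species has a prey at level 4, so no species reaches level 5.

4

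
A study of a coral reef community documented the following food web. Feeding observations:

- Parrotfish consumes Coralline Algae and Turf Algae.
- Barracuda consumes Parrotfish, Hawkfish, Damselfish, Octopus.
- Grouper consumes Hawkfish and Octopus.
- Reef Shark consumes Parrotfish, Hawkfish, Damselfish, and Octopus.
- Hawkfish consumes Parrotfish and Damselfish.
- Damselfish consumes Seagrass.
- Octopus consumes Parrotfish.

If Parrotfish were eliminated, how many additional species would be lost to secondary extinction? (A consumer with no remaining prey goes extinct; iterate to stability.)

1

Remove Parrotfish.
Round 1: Octopus (all prey gone) → extinct.
No further losses. Total secondary extinctions: 1.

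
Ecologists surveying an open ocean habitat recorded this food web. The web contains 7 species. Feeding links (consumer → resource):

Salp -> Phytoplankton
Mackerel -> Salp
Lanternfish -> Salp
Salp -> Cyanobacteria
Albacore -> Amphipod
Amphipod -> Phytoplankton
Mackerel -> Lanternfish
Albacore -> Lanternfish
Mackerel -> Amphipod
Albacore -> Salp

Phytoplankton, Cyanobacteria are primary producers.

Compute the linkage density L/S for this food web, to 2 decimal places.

L/S = 1.43

There are L = 10 links among S = 7 species.
L/S = 10/7 = 1.4286 ≈ 1.43.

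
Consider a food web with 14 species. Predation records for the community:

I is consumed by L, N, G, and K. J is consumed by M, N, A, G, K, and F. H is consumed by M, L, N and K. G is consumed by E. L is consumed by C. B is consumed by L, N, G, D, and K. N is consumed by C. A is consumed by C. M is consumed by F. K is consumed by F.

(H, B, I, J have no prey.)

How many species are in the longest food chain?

3 species

One longest chain: J → A → C.
It has 3 species and 2 links.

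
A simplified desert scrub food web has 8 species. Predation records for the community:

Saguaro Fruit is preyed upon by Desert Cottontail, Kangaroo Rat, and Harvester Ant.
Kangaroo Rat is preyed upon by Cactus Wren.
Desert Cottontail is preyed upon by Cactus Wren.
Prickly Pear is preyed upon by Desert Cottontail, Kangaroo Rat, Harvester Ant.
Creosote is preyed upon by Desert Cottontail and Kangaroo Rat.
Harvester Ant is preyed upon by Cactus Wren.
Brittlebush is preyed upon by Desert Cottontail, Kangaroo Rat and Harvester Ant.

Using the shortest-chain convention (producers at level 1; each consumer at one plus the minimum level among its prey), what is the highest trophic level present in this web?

Producers (level 1): Creosote, Saguaro Fruit, Brittlebush, Prickly Pear.
Following each consumer down to its lowest-level prey: Saguaro Fruit → Harvester Ant → Cactus Wren (levels 1 through 3).
All prey of Cactus Wren (Harvester Ant 2, Desert Cottontail 2, Kangaroo Rat 2) are at level 2 or above, so Cactus Wren is at level 1 + 2 = 3.
Every consumer has at least one prey at level 2 or below, so none exceeds level 3.

3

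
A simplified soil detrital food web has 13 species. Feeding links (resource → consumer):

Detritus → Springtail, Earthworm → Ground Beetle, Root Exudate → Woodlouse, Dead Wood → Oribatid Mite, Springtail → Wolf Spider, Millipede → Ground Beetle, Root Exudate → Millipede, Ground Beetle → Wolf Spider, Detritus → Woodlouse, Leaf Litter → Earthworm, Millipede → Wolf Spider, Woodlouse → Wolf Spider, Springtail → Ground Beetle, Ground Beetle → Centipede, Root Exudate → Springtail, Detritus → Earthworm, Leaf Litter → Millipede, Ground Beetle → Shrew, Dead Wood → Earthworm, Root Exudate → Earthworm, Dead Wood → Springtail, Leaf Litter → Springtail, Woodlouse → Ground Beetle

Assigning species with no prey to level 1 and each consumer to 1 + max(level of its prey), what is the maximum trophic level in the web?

Basal resources (level 1): Root Exudate, Dead Wood, Detritus, Leaf Litter.
Root Exudate → Earthworm → Ground Beetle → Centipede gives Centipede level 4.
No species has a prey at level 4, so no species reaches level 5.

4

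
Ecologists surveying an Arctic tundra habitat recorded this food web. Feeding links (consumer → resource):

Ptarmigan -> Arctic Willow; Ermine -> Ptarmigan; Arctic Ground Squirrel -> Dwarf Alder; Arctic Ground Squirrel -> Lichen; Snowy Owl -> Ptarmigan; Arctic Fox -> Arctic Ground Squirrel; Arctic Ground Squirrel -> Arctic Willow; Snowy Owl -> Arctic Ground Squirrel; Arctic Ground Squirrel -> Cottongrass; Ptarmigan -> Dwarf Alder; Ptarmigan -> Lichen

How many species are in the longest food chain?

3 species

One longest chain: Arctic Willow → Arctic Ground Squirrel → Arctic Fox.
It has 3 species and 2 links.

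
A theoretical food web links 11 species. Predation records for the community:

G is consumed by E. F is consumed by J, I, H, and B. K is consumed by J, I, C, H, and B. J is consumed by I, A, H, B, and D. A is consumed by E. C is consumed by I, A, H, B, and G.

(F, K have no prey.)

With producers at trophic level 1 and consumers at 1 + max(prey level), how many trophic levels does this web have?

4

Producers (level 1): F, K.
F → J → A → E gives E level 4.
No species has a prey at level 4, so no species reaches level 5.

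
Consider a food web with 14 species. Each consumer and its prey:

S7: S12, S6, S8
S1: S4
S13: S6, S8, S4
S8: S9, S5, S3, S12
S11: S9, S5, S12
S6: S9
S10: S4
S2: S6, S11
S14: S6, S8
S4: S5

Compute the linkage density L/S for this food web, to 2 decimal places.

There are L = 21 links among S = 14 species.
L/S = 21/14 = 1.5000 ≈ 1.50.

L/S = 1.50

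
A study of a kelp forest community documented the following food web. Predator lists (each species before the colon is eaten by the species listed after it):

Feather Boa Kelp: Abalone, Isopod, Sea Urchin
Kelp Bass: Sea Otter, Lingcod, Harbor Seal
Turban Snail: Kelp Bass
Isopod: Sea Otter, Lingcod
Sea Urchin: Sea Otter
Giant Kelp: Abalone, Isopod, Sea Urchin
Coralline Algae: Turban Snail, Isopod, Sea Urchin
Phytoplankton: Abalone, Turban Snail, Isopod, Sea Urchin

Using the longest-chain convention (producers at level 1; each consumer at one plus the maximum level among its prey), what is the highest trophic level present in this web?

4

Producers (level 1): Coralline Algae, Phytoplankton, Giant Kelp, Feather Boa Kelp.
Coralline Algae → Turban Snail → Kelp Bass → Sea Otter gives Sea Otter level 4.
No species has a prey at level 4, so no species reaches level 5.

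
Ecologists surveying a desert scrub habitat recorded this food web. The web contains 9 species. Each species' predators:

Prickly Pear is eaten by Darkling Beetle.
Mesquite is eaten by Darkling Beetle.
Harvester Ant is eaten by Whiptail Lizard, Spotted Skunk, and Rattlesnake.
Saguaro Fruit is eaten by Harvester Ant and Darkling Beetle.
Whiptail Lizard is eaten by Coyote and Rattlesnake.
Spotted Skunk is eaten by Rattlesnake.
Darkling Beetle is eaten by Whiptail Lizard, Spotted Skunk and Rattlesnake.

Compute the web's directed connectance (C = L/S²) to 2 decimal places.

The web has S = 9 species and L = 13 feeding links.
C = L / S² = 13 / 81 = 0.1605 ≈ 0.16.

C = 0.16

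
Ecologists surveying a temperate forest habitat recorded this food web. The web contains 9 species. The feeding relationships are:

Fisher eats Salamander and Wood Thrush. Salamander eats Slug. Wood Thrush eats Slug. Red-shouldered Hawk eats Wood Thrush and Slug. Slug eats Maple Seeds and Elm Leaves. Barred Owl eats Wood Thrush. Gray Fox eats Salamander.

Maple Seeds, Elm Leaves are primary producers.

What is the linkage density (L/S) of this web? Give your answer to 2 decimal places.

There are L = 10 links among S = 9 species.
L/S = 10/9 = 1.1111 ≈ 1.11.

L/S = 1.11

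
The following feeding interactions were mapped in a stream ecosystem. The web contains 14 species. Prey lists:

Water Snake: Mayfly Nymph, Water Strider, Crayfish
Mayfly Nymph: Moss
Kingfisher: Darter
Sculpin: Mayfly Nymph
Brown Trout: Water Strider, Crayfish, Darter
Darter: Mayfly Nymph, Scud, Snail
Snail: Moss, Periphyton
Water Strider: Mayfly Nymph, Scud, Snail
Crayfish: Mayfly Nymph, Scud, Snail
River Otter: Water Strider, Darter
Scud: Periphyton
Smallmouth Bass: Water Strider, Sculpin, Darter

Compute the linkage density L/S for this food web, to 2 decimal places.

There are L = 26 links among S = 14 species.
L/S = 26/14 = 1.8571 ≈ 1.86.

L/S = 1.86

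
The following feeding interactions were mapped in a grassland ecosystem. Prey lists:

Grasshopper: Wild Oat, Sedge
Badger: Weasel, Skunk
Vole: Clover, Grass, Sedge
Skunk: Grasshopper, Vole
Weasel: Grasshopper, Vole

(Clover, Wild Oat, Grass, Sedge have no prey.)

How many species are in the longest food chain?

4 species

One longest chain: Wild Oat → Grasshopper → Weasel → Badger.
It has 4 species and 3 links.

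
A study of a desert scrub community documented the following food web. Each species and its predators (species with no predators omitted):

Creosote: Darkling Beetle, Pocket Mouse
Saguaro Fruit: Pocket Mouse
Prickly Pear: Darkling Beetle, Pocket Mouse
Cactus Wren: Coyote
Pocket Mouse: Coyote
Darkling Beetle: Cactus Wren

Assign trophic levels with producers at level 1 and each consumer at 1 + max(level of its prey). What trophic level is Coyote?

Creosote is a producer → level 1.
Darkling Beetle eats Creosote (level 1); other prey at levels: Prickly Pear 1 → level 2.
Cactus Wren eats Darkling Beetle → level 3.
Coyote eats Cactus Wren (level 3); other prey at levels: Pocket Mouse 2 → level 4.

Trophic level 4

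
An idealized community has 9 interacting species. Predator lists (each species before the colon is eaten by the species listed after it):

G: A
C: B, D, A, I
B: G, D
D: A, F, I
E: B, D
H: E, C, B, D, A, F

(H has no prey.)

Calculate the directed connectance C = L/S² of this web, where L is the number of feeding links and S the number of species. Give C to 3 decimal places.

C = 0.222

The web has S = 9 species and L = 18 feeding links.
C = L / S² = 18 / 81 = 0.2222 ≈ 0.222.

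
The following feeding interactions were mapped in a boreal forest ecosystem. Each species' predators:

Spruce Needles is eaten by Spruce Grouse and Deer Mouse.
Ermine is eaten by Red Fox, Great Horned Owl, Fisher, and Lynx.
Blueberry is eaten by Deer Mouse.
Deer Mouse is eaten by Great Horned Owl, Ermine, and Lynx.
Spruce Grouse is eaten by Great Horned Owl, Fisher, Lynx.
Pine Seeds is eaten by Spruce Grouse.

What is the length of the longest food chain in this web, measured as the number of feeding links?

One longest chain: Spruce Needles → Deer Mouse → Ermine → Fisher.
It has 4 species and 3 links.

3 links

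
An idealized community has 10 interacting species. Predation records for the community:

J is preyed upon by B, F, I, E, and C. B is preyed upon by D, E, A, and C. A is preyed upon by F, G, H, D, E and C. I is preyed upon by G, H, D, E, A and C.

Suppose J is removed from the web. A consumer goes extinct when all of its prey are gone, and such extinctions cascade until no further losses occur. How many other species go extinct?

9

Remove J.
Round 1: I (all prey gone), B (all prey gone) → extinct.
Round 2: A (all prey gone) → extinct.
Round 3: C (all prey gone), E (all prey gone), H (all prey gone), D (all prey gone), G (all prey gone), F (all prey gone) → extinct.
No further losses. Total secondary extinctions: 9.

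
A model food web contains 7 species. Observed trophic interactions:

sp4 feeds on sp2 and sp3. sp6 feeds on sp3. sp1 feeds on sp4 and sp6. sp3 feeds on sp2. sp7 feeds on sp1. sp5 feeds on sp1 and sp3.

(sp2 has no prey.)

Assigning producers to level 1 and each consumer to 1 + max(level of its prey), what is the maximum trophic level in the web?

5

Producers (level 1): sp2.
sp2 → sp3 → sp4 → sp1 → sp5 gives sp5 level 5.
No species has a prey at level 5, so no species reaches level 6.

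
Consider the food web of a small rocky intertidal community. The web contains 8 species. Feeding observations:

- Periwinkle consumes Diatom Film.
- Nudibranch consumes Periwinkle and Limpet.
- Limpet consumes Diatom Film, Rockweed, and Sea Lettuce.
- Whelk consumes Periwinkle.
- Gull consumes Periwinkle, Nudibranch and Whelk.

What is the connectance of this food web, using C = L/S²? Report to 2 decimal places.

The web has S = 8 species and L = 10 feeding links.
C = L / S² = 10 / 64 = 0.1562 ≈ 0.16.

C = 0.16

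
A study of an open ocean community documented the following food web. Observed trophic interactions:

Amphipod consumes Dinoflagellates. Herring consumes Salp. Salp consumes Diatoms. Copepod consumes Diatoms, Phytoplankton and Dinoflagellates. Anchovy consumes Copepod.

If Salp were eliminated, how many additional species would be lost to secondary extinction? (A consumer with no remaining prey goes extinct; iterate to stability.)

Remove Salp.
Round 1: Herring (all prey gone) → extinct.
No further losses. Total secondary extinctions: 1.

1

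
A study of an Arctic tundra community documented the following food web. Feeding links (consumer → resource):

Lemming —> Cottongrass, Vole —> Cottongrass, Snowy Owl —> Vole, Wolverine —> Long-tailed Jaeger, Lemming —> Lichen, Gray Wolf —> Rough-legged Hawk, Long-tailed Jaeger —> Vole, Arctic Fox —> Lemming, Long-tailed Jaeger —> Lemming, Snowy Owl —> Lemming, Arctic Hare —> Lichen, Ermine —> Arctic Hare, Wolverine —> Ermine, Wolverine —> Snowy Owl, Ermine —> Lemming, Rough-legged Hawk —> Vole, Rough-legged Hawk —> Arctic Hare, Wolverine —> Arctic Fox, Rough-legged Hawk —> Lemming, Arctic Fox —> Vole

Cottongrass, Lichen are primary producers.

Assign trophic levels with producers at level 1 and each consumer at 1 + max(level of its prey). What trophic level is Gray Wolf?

Trophic level 4

Lichen is a producer → level 1.
Arctic Hare eats Lichen → level 2.
Rough-legged Hawk eats Arctic Hare (level 2); other prey at levels: Vole 2, Lemming 2 → level 3.
Gray Wolf eats Rough-legged Hawk → level 4.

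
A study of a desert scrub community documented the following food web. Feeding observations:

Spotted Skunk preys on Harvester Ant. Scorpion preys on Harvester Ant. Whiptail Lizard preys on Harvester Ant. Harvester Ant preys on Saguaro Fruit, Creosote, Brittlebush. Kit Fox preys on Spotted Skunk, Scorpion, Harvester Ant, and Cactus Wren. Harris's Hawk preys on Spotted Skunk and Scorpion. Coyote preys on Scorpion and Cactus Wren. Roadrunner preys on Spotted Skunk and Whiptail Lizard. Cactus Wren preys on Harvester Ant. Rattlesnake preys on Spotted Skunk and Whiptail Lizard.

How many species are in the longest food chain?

4 species

One longest chain: Brittlebush → Harvester Ant → Scorpion → Kit Fox.
It has 4 species and 3 links.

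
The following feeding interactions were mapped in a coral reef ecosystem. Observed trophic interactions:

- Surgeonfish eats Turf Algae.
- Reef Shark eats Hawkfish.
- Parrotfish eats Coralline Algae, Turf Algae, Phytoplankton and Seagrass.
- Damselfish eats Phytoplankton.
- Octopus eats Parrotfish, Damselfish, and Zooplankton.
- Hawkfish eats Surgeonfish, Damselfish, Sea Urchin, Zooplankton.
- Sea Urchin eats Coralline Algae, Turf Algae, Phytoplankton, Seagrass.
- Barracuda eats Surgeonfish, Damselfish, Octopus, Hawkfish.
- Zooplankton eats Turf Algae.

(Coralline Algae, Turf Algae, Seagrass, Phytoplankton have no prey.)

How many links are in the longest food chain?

One longest chain: Turf Algae → Surgeonfish → Hawkfish → Reef Shark.
It has 4 species and 3 links.

3 links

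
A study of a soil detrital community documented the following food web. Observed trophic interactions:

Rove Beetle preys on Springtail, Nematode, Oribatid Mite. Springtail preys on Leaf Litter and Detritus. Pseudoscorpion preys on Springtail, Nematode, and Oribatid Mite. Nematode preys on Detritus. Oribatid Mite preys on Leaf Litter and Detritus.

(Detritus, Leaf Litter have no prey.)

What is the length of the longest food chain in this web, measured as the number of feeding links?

2 links

One longest chain: Detritus → Springtail → Rove Beetle.
It has 3 species and 2 links.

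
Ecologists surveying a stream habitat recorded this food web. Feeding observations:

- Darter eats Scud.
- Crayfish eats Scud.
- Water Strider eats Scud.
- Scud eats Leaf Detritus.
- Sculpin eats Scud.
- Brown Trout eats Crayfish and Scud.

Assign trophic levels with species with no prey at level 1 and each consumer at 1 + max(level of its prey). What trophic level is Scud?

Leaf Detritus has no prey (basal) → level 1.
Scud eats Leaf Detritus → level 2.

Trophic level 2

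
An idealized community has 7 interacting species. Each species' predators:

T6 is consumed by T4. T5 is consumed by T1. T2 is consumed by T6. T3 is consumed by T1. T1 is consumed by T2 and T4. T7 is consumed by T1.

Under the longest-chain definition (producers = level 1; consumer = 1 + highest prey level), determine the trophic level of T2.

T3 is a producer → level 1.
T1 eats T3 (level 1); other prey at levels: T5 1, T7 1 → level 2.
T2 eats T1 → level 3.

Trophic level 3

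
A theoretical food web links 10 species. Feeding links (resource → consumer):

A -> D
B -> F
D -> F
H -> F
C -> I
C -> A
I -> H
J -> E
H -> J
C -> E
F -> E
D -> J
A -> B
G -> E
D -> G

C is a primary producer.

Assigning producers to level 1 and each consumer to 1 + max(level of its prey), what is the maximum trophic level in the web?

Producers (level 1): C.
C → A → D → G → E gives E level 5.
No species has a prey at level 5, so no species reaches level 6.

5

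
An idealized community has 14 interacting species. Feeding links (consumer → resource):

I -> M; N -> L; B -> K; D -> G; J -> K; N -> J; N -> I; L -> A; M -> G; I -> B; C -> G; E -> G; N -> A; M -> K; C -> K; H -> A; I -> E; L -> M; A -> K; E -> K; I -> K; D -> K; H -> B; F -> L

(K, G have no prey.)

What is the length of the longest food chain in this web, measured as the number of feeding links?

3 links

One longest chain: K → A → L → F.
It has 4 species and 3 links.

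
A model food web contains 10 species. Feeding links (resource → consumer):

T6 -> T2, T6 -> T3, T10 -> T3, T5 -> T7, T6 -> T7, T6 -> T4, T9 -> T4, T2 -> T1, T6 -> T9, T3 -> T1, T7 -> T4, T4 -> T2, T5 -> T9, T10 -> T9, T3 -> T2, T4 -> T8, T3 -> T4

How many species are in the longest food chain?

One longest chain: T6 → T7 → T4 → T2 → T1.
It has 5 species and 4 links.

5 species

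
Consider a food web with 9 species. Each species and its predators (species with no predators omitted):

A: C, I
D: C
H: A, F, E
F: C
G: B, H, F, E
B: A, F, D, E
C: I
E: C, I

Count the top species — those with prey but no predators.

1

Top species (has prey, but nothing eats it): I.
Count: 1.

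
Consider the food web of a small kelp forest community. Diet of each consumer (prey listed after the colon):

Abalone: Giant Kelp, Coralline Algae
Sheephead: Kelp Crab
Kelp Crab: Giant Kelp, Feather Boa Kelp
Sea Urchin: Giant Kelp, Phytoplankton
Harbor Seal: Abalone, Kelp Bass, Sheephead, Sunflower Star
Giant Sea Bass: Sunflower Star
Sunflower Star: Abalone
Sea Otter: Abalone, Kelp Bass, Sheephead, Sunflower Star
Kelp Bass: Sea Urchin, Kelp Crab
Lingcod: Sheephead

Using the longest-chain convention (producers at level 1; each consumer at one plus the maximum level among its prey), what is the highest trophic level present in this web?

Producers (level 1): Giant Kelp, Coralline Algae, Feather Boa Kelp, Phytoplankton.
Giant Kelp → Kelp Crab → Sheephead → Harbor Seal gives Harbor Seal level 4.
No species has a prey at level 4, so no species reaches level 5.

4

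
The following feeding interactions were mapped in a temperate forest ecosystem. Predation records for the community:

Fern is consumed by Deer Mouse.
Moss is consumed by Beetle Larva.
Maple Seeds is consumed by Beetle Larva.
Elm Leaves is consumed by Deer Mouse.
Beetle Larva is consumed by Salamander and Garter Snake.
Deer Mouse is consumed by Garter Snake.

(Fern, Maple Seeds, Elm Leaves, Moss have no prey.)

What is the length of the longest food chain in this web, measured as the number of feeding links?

One longest chain: Maple Seeds → Beetle Larva → Salamander.
It has 3 species and 2 links.

2 links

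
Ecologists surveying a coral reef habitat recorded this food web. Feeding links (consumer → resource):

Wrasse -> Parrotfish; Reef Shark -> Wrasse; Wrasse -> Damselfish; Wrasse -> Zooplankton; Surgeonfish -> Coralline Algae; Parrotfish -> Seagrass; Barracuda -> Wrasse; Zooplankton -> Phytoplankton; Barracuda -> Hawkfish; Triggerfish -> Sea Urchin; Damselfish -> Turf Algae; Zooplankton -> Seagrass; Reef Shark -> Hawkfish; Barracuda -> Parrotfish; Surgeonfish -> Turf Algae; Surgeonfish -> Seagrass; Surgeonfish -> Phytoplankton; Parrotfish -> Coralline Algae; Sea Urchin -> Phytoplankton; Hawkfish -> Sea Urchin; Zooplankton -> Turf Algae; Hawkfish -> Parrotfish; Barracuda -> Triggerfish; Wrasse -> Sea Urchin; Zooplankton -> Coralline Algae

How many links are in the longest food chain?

3 links

One longest chain: Coralline Algae → Parrotfish → Hawkfish → Reef Shark.
It has 4 species and 3 links.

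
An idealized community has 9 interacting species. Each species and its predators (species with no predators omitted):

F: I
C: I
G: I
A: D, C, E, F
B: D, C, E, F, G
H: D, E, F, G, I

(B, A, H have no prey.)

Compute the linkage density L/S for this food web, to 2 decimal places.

L/S = 1.89

There are L = 17 links among S = 9 species.
L/S = 17/9 = 1.8889 ≈ 1.89.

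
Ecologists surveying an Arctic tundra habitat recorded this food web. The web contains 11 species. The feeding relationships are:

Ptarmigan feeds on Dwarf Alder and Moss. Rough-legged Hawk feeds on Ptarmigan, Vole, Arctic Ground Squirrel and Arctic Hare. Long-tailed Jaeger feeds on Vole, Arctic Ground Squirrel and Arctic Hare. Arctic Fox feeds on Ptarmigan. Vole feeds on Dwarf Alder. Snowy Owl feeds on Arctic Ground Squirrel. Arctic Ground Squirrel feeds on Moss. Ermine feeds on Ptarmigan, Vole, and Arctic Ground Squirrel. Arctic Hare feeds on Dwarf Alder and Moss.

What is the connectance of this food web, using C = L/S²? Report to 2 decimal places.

The web has S = 11 species and L = 18 feeding links.
C = L / S² = 18 / 121 = 0.1488 ≈ 0.15.

C = 0.15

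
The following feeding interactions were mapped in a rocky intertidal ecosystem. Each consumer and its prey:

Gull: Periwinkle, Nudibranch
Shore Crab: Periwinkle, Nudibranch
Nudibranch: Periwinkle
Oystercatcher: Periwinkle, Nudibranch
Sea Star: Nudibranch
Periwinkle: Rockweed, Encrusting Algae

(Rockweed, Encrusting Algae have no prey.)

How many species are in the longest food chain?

4 species

One longest chain: Rockweed → Periwinkle → Nudibranch → Sea Star.
It has 4 species and 3 links.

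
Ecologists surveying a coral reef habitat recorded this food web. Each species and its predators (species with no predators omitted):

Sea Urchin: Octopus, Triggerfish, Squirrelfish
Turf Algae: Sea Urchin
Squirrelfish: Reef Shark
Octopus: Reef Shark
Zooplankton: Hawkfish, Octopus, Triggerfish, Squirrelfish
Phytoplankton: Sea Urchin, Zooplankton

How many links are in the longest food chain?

One longest chain: Phytoplankton → Sea Urchin → Octopus → Reef Shark.
It has 4 species and 3 links.

3 links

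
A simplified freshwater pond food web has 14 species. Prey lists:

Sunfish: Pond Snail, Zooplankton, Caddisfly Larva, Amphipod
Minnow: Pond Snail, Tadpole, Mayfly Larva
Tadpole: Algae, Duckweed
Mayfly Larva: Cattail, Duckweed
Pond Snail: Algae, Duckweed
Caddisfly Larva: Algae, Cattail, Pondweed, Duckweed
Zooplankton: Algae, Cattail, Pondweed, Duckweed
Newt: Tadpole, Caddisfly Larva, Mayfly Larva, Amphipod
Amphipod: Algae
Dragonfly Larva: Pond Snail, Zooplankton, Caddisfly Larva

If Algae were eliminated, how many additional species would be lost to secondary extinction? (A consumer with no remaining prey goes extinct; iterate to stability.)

Remove Algae.
Round 1: Amphipod (all prey gone) → extinct.
No further losses. Total secondary extinctions: 1.

1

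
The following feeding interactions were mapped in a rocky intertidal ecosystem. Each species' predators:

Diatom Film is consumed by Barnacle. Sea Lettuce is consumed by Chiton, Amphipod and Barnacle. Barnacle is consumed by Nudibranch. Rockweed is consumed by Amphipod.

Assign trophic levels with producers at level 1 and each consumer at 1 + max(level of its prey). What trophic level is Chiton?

Sea Lettuce is a producer → level 1.
Chiton eats Sea Lettuce → level 2.

Trophic level 2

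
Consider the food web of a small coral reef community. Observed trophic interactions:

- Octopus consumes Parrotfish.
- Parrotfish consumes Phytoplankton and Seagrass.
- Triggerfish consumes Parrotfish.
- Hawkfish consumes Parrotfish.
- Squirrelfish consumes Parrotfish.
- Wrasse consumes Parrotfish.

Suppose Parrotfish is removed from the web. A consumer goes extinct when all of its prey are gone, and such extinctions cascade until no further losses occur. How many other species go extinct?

Remove Parrotfish.
Round 1: Octopus (all prey gone), Triggerfish (all prey gone), Wrasse (all prey gone), Squirrelfish (all prey gone), Hawkfish (all prey gone) → extinct.
No further losses. Total secondary extinctions: 5.

5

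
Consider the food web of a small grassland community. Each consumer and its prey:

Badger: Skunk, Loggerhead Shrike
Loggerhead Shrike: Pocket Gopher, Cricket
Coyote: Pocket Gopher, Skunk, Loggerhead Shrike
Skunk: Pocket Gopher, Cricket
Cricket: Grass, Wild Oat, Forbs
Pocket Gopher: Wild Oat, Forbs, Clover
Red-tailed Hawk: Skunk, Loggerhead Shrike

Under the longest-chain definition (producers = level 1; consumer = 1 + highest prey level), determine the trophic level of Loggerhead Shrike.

Trophic level 3

Wild Oat is a producer → level 1.
Pocket Gopher eats Wild Oat (level 1); other prey at levels: Forbs 1, Clover 1 → level 2.
Loggerhead Shrike eats Pocket Gopher (level 2); other prey at levels: Cricket 2 → level 3.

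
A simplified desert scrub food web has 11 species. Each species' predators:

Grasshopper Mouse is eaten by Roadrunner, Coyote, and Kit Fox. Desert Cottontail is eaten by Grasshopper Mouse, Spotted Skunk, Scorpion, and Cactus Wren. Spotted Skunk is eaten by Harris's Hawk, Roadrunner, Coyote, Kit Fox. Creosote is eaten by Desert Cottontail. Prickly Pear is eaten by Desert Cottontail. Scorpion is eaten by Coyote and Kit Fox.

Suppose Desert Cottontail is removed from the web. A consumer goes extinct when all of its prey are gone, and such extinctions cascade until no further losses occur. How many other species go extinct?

Remove Desert Cottontail.
Round 1: Grasshopper Mouse (all prey gone), Spotted Skunk (all prey gone), Scorpion (all prey gone), Cactus Wren (all prey gone) → extinct.
Round 2: Roadrunner (all prey gone), Harris's Hawk (all prey gone), Coyote (all prey gone), Kit Fox (all prey gone) → extinct.
No further losses. Total secondary extinctions: 8.

8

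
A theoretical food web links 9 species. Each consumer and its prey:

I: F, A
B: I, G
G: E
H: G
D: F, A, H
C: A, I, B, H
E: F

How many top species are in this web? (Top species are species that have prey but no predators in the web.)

2

Top species (has prey, but nothing eats it): D, C.
Count: 2.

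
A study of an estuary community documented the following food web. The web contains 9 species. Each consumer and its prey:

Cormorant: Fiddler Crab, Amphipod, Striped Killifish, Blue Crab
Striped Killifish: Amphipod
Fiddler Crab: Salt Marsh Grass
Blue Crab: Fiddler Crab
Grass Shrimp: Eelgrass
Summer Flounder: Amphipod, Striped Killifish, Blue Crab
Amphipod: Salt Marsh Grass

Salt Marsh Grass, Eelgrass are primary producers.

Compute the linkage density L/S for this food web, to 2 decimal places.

L/S = 1.33

There are L = 12 links among S = 9 species.
L/S = 12/9 = 1.3333 ≈ 1.33.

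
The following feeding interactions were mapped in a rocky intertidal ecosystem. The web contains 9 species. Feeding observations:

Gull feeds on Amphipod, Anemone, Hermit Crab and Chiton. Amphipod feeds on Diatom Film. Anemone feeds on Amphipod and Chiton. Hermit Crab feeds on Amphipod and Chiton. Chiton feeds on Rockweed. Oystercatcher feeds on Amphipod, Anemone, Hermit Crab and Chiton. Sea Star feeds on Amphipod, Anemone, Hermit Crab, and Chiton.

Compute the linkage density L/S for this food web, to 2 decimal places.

There are L = 18 links among S = 9 species.
L/S = 18/9 = 2.0000 ≈ 2.00.

L/S = 2.00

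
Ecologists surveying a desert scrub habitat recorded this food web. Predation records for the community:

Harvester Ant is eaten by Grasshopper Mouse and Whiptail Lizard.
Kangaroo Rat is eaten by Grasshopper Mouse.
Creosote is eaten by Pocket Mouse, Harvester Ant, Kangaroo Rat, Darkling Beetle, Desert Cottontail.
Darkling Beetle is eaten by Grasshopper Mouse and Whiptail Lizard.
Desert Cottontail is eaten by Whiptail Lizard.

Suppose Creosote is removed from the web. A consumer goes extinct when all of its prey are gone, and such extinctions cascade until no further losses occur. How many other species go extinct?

7

Remove Creosote.
Round 1: Harvester Ant (all prey gone), Desert Cottontail (all prey gone), Pocket Mouse (all prey gone), Darkling Beetle (all prey gone), Kangaroo Rat (all prey gone) → extinct.
Round 2: Grasshopper Mouse (all prey gone), Whiptail Lizard (all prey gone) → extinct.
No further losses. Total secondary extinctions: 7.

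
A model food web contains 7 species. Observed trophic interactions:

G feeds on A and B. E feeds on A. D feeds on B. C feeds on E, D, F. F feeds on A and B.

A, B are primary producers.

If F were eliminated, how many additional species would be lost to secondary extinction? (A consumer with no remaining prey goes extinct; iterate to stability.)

Remove F.
Every predator of it retains at least one other prey: C still has E, D.
No consumer loses all prey, so no secondary extinctions occur.

0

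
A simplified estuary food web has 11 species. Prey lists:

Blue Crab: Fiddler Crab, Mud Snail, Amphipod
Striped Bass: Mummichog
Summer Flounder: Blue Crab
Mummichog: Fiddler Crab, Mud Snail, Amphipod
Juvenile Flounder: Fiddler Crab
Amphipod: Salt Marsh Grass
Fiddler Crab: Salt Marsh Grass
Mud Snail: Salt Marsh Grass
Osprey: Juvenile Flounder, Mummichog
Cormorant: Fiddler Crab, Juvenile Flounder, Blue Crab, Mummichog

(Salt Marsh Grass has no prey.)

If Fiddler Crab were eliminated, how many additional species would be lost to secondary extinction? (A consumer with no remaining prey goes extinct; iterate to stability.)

Remove Fiddler Crab.
Round 1: Juvenile Flounder (all prey gone) → extinct.
No further losses. Total secondary extinctions: 1.

1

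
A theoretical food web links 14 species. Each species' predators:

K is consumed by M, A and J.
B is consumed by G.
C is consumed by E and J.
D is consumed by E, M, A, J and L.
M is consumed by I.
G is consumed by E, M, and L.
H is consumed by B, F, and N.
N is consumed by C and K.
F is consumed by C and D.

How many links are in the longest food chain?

One longest chain: H → B → G → M → I.
It has 5 species and 4 links.

4 links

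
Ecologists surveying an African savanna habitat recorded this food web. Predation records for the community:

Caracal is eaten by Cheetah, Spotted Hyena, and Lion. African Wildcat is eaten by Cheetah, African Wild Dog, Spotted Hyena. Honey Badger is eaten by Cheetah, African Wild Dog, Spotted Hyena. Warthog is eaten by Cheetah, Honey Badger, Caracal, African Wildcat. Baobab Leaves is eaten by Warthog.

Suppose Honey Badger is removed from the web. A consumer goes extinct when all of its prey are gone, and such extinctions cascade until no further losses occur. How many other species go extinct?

Remove Honey Badger.
Every predator of it retains at least one other prey: Spotted Hyena still has Caracal, African Wildcat; Cheetah still has Warthog, Caracal, African Wildcat; African Wild Dog still has African Wildcat.
No consumer loses all prey, so no secondary extinctions occur.

0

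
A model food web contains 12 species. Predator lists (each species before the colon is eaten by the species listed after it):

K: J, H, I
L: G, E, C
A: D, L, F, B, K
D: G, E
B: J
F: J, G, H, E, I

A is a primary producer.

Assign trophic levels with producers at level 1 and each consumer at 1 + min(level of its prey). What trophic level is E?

Trophic level 3

A is a producer → level 1.
D eats A → level 2.
E eats D → level 3.
No prey of E is below level 2, so 3 is the minimum.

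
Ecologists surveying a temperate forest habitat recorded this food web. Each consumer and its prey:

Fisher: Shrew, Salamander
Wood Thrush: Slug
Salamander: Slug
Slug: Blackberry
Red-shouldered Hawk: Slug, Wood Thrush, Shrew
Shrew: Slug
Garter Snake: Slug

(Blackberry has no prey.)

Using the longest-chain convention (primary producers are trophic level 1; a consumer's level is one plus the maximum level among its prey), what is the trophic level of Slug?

Trophic level 2

Blackberry is a producer → level 1.
Slug eats Blackberry → level 2.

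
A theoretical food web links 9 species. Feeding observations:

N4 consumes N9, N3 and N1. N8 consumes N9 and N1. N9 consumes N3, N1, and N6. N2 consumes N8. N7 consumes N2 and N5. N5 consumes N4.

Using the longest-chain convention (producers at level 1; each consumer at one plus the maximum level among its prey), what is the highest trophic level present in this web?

Producers (level 1): N1, N6, N3.
N1 → N9 → N4 → N5 → N7 gives N7 level 5.
No species has a prey at level 5, so no species reaches level 6.

5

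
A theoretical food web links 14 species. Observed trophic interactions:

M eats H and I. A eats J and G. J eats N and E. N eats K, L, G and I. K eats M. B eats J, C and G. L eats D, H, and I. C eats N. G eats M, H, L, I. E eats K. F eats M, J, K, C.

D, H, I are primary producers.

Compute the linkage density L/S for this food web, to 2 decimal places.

There are L = 27 links among S = 14 species.
L/S = 27/14 = 1.9286 ≈ 1.93.

L/S = 1.93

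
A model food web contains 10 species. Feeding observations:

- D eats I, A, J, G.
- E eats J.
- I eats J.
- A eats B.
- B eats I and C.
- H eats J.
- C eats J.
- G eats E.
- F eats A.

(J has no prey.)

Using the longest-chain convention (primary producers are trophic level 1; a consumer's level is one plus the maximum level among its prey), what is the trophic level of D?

Trophic level 5

J is a producer → level 1.
C eats J → level 2.
B eats C (level 2); other prey at levels: I 2 → level 3.
A eats B → level 4.
D eats A (level 4); other prey at levels: J 1, I 2, G 3 → level 5.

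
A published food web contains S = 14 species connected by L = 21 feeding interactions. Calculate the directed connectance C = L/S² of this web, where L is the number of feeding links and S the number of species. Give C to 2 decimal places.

The web has S = 14 species and L = 21 feeding links.
C = L / S² = 21 / 196 = 0.1071 ≈ 0.11.

C = 0.11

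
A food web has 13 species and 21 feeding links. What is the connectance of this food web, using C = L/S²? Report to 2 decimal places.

C = 0.12

The web has S = 13 species and L = 21 feeding links.
C = L / S² = 21 / 169 = 0.1243 ≈ 0.12.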